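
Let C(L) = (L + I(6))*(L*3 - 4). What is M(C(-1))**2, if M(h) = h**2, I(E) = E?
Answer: 1500625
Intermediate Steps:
C(L) = (-4 + 3*L)*(6 + L) (C(L) = (L + 6)*(L*3 - 4) = (6 + L)*(3*L - 4) = (6 + L)*(-4 + 3*L) = (-4 + 3*L)*(6 + L))
M(C(-1))**2 = ((-24 + 3*(-1)**2 + 14*(-1))**2)**2 = ((-24 + 3*1 - 14)**2)**2 = ((-24 + 3 - 14)**2)**2 = ((-35)**2)**2 = 1225**2 = 1500625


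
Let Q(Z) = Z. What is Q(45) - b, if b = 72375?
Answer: -72330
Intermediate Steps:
Q(45) - b = 45 - 1*72375 = 45 - 72375 = -72330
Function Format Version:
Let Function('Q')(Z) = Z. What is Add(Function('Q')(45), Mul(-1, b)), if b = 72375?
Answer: -72330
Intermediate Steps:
Add(Function('Q')(45), Mul(-1, b)) = Add(45, Mul(-1, 72375)) = Add(45, -72375) = -72330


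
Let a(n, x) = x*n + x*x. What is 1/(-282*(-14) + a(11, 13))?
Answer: 1/4260 ≈ 0.00023474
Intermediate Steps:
a(n, x) = x**2 + n*x (a(n, x) = n*x + x**2 = x**2 + n*x)
1/(-282*(-14) + a(11, 13)) = 1/(-282*(-14) + 13*(11 + 13)) = 1/(3948 + 13*24) = 1/(3948 + 312) = 1/4260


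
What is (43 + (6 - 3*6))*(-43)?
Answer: -1333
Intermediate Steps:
(43 + (6 - 3*6))*(-43) = (43 + (6 - 18))*(-43) = (43 - 12)*(-43) = 31*(-43) = -1333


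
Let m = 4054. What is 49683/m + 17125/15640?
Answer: 84646687/6340456 ≈ 13.350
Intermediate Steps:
49683/m + 17125/15640 = 49683/4054 + 17125/15640 = 49683*(1/4054) + 17125*(1/15640) = 49683/4054 + 3425/3128 = 84646687/6340456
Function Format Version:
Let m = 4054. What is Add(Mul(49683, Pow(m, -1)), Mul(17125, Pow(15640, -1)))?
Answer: Rational(84646687, 6340456) ≈ 13.350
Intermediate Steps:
Add(Mul(49683, Pow(m, -1)), Mul(17125, Pow(15640, -1))) = Add(Mul(49683, Pow(4054, -1)), Mul(17125, Pow(15640, -1))) = Add(Mul(49683, Rational(1, 4054)), Mul(17125, Rational(1, 15640))) = Add(Rational(49683, 4054), Rational(3425, 3128)) = Rational(84646687, 6340456)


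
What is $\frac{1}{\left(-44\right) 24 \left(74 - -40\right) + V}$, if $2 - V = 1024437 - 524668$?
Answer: $- \frac{1}{620151} \approx -1.6125 \cdot 10^{-6}$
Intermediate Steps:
$V = -499767$ ($V = 2 - \left(1024437 - 524668\right) = 2 - 499769 = -499767$)
$\frac{1}{\left(-44\right) 24 \left(74 - -40\right) + V} = \frac{1}{\left(-44\right) 24 \left(74 - -40\right) - 499767} = \frac{1}{- 1056 \left(74 + 40\right) - 499767} = \frac{1}{\left(-1056\right) 114 - 499767} = \frac{1}{-120384 - 499767} = \frac{1}{-620151} = - \frac{1}{620151}$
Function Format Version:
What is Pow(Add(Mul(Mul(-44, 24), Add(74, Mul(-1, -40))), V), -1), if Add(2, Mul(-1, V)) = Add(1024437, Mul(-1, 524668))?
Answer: Rational(-1, 620151) ≈ -1.6125e-6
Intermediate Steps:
V = -499767 (V = Add(2, Mul(-1, Add(1024437, Mul(-1, 524668)))) = Add(2, Mul(-1, Add(1024437, -524668))) = Add(2, Mul(-1, 499769)) = Add(2, -499769) = -499767)
Pow(Add(Mul(Mul(-44, 24), Add(74, Mul(-1, -40))), V), -1) = Pow(Add(Mul(Mul(-44, 24), Add(74, Mul(-1, -40))), -499767), -1) = Pow(Add(Mul(-1056, Add(74, 40)), -499767), -1) = Pow(Add(Mul(-1056, 114), -499767), -1) = Pow(Add(-120384, -499767), -1) = Pow(-620151, -1) = Rational(-1, 620151)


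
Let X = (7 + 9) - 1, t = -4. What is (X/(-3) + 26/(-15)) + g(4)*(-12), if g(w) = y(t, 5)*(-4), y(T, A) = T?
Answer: -2981/15 ≈ -198.73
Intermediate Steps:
X = 15 (X = 16 - 1 = 15)
g(w) = 16 (g(w) = -4*(-4) = 16)
(X/(-3) + 26/(-15)) + g(4)*(-12) = (15/(-3) + 26/(-15)) + 16*(-12) = (15*(-1/3) + 26*(-1/15)) - 192 = (-5 - 26/15) - 192 = -101/15 - 192 = -2981/15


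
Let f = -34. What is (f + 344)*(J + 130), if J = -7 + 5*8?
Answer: 50530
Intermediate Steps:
J = 33 (J = -7 + 40 = 33)
(f + 344)*(J + 130) = (-34 + 344)*(33 + 130) = 310*163 = 50530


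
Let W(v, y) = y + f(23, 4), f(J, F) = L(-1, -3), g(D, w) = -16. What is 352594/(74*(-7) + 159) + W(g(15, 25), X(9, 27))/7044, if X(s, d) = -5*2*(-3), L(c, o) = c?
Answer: -2483661725/2528796 ≈ -982.15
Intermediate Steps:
X(s, d) = 30 (X(s, d) = -10*(-3) = 30)
f(J, F) = -1
W(v, y) = -1 + y (W(v, y) = y - 1 = -1 + y)
352594/(74*(-7) + 159) + W(g(15, 25), X(9, 27))/7044 = 352594/(74*(-7) + 159) + (-1 + 30)/7044 = 352594/(-518 + 159) + 29*(1/7044) = 352594/(-359) + 29/7044 = 352594*(-1/359) + 29/7044 = -352594/359 + 29/7044 = -2483661725/2528796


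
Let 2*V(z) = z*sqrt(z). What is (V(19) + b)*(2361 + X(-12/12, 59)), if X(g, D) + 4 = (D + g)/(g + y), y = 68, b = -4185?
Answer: -661133745/67 + 3001563*sqrt(19)/134 ≈ -9.7700e+6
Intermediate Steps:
V(z) = z**(3/2)/2 (V(z) = (z*sqrt(z))/2 = z**(3/2)/2)
X(g, D) = -4 + (D + g)/(68 + g) (X(g, D) = -4 + (D + g)/(g + 68) = -4 + (D + g)/(68 + g))
(V(19) + b)*(2361 + X(-12/12, 59)) = (19**(3/2)/2 - 4185)*(2361 + (-272 + 59 - (-36)/12)/(68 - 12/12)) = ((19*sqrt(19))/2 - 4185)*(2361 + (-272 + 59 - (-36)/12)/(68 - 12*1/12)) = (19*sqrt(19)/2 - 4185)*(2361 + (-272 + 59 - 3*(-1))/(68 - 1)) = (-4185 + 19*sqrt(19)/2)*(2361 + (-272 + 59 + 3)/67) = (-4185 + 19*sqrt(19)/2)*(2361 + (1/67)*(-210)) = (-4185 + 19*sqrt(19)/2)*(2361 - 210/67) = (-4185 + 19*sqrt(19)/2)*(157977/67) = -661133745/67 + 3001563*sqrt(19)/134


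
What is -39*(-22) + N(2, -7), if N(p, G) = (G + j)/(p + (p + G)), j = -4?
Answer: 2585/3 ≈ 861.67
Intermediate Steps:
N(p, G) = (-4 + G)/(G + 2*p) (N(p, G) = (G - 4)/(p + (p + G)) = (-4 + G)/(p + (G + p)) = (-4 + G)/(G + 2*p))
-39*(-22) + N(2, -7) = -39*(-22) + (-4 - 7)/(-7 + 2*2) = 858 - 11/(-7 + 4) = 858 - 11/(-3) = 858 - ⅓*(-11) = 858 + 11/3 = 2585/3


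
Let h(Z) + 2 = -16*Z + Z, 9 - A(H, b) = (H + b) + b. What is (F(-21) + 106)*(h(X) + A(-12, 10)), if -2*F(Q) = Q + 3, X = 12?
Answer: -20815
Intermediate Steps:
A(H, b) = 9 - H - 2*b (A(H, b) = 9 - ((H + b) + b) = 9 - (H + 2*b) = 9 + (-H - 2*b) = 9 - H - 2*b)
F(Q) = -3/2 - Q/2 (F(Q) = -(Q + 3)/2 = -(3 + Q)/2 = -3/2 - Q/2)
h(Z) = -2 - 15*Z (h(Z) = -2 + (-16*Z + Z) = -2 - 15*Z)
(F(-21) + 106)*(h(X) + A(-12, 10)) = ((-3/2 - 1/2*(-21)) + 106)*((-2 - 15*12) + (9 - 1*(-12) - 2*10)) = ((-3/2 + 21/2) + 106)*((-2 - 180) + (9 + 12 - 20)) = (9 + 106)*(-182 + 1) = 115*(-181) = -20815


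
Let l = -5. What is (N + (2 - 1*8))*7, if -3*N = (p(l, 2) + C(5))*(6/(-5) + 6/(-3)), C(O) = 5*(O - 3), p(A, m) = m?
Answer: 238/5 ≈ 47.600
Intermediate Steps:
C(O) = -15 + 5*O (C(O) = 5*(-3 + O) = -15 + 5*O)
N = 64/5 (N = -(2 + (-15 + 5*5))*(6/(-5) + 6/(-3))/3 = -(2 + (-15 + 25))*(6*(-1/5) + 6*(-1/3))/3 = -(2 + 10)*(-6/5 - 2)/3 = -4*(-16)/5 = -1/3*(-192/5) = 64/5 ≈ 12.800)
(N + (2 - 1*8))*7 = (64/5 + (2 - 1*8))*7 = (64/5 + (2 - 8))*7 = (64/5 - 6)*7 = (34/5)*7 = 238/5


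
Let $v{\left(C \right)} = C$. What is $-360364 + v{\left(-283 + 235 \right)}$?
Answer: $-360412$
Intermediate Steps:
$-360364 + v{\left(-283 + 235 \right)} = -360364 + \left(-283 + 235\right) = -360364 - 48 = -360412$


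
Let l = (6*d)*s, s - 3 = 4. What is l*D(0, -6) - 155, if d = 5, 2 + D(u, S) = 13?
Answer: 2155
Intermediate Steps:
s = 7 (s = 3 + 4 = 7)
D(u, S) = 11 (D(u, S) = -2 + 13 = 11)
l = 210 (l = (6*5)*7 = 30*7 = 210)
l*D(0, -6) - 155 = 210*11 - 155 = 2310 - 155 = 2155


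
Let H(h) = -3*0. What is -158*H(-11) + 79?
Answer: 79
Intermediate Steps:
H(h) = 0
-158*H(-11) + 79 = -158*0 + 79 = 0 + 79 = 79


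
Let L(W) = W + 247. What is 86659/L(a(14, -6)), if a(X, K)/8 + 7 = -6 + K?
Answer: 4561/5 ≈ 912.20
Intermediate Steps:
a(X, K) = -104 + 8*K (a(X, K) = -56 + 8*(-6 + K) = -56 + (-48 + 8*K) = -104 + 8*K)
L(W) = 247 + W
86659/L(a(14, -6)) = 86659/(247 + (-104 + 8*(-6))) = 86659/(247 + (-104 - 48)) = 86659/(247 - 152) = 86659/95 = 86659*(1/95) = 4561/5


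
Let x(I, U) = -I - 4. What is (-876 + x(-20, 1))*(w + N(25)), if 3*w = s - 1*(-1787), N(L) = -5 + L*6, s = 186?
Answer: -2070880/3 ≈ -6.9029e+5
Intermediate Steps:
N(L) = -5 + 6*L
x(I, U) = -4 - I
w = 1973/3 (w = (186 - 1*(-1787))/3 = (186 + 1787)/3 = (1/3)*1973 = 1973/3 ≈ 657.67)
(-876 + x(-20, 1))*(w + N(25)) = (-876 + (-4 - 1*(-20)))*(1973/3 + (-5 + 6*25)) = (-876 + (-4 + 20))*(1973/3 + (-5 + 150)) = (-876 + 16)*(1973/3 + 145) = -860*2408/3 = -2070880/3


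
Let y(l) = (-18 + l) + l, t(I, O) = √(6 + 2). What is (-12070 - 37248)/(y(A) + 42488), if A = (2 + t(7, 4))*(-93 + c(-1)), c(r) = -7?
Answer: -103740413/88478245 - 197272*√2/17695649 ≈ -1.1883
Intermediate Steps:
t(I, O) = 2*√2 (t(I, O) = √8 = 2*√2)
A = -200 - 200*√2 (A = (2 + 2*√2)*(-93 - 7) = (2 + 2*√2)*(-100) = -200 - 200*√2 ≈ -482.84)
y(l) = -18 + 2*l
(-12070 - 37248)/(y(A) + 42488) = (-12070 - 37248)/((-18 + 2*(-200 - 200*√2)) + 42488) = -49318/((-18 + (-400 - 400*√2)) + 42488) = -49318/((-418 - 400*√2) + 42488) = -49318/(42070 - 400*√2)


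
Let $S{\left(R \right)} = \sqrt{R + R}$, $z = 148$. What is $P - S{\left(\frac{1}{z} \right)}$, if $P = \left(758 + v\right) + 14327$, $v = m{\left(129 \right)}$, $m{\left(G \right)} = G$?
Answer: $15214 - \frac{\sqrt{74}}{74} \approx 15214.0$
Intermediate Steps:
$v = 129$
$S{\left(R \right)} = \sqrt{2} \sqrt{R}$ ($S{\left(R \right)} = \sqrt{2 R} = \sqrt{2} \sqrt{R}$)
$P = 15214$ ($P = \left(758 + 129\right) + 14327 = 887 + 14327 = 15214$)
$P - S{\left(\frac{1}{z} \right)} = 15214 - \sqrt{2} \sqrt{\frac{1}{148}} = 15214 - \frac{\sqrt{2}}{2 \sqrt{37}} = 15214 - \sqrt{2} \frac{\sqrt{37}}{74} = 15214 - \frac{\sqrt{74}}{74}$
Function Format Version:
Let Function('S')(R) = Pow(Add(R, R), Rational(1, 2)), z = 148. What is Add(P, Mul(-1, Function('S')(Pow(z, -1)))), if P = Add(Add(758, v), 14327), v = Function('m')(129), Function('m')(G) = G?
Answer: Add(15214, Mul(Rational(-1, 74), Pow(74, Rational(1, 2)))) ≈ 15214.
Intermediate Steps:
v = 129
Function('S')(R) = Mul(Pow(2, Rational(1, 2)), Pow(R, Rational(1, 2))) (Function('S')(R) = Pow(Mul(2, R), Rational(1, 2)) = Mul(Pow(2, Rational(1, 2)), Pow(R, Rational(1, 2))))
P = 15214 (P = Add(Add(758, 129), 14327) = Add(887, 14327) = 15214)
Add(P, Mul(-1, Function('S')(Pow(z, -1)))) = Add(15214, Mul(-1, Mul(Pow(2, Rational(1, 2)), Pow(Pow(148, -1), Rational(1, 2))))) = Add(15214, Mul(-1, Mul(Pow(2, Rational(1, 2)), Pow(Rational(1, 148), Rational(1, 2))))) = Add(15214, Mul(-1, Mul(Pow(2, Rational(1, 2)), Mul(Rational(1, 74), Pow(37, Rational(1, 2)))))) = Add(15214, Mul(-1, Mul(Rational(1, 74), Pow(74, Rational(1, 2))))) = Add(15214, Mul(Rational(-1, 74), Pow(74, Rational(1, 2))))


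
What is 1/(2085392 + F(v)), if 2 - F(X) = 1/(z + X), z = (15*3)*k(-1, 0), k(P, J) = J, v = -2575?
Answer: 2575/5369889551 ≈ 4.7953e-7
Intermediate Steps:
z = 0 (z = (15*3)*0 = 45*0 = 0)
F(X) = 2 - 1/X (F(X) = 2 - 1/(0 + X) = 2 - 1/X)
1/(2085392 + F(v)) = 1/(2085392 + (2 - 1/(-2575))) = 1/(2085392 + (2 - 1*(-1/2575))) = 1/(2085392 + (2 + 1/2575)) = 1/(2085392 + 5151/2575) = 1/(5369889551/2575) = 2575/5369889551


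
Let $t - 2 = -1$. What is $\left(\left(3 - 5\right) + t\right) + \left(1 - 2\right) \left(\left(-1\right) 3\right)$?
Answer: $2$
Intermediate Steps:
$t = 1$ ($t = 2 - 1 = 1$)
$\left(\left(3 - 5\right) + t\right) + \left(1 - 2\right) \left(\left(-1\right) 3\right) = \left(\left(3 - 5\right) + 1\right) + \left(1 - 2\right) \left(\left(-1\right) 3\right) = \left(\left(3 - 5\right) + 1\right) - -3 = \left(-2 + 1\right) + 3 = -1 + 3 = 2$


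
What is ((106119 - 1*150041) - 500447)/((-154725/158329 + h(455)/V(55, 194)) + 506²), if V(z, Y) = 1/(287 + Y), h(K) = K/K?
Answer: -86189399401/40613925368 ≈ -2.1222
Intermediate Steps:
h(K) = 1
((106119 - 1*150041) - 500447)/((-154725/158329 + h(455)/V(55, 194)) + 506²) = ((106119 - 1*150041) - 500447)/((-154725/158329 + 1/1/(287 + 194)) + 506²) = ((106119 - 150041) - 500447)/((-154725*1/158329 + 1/1/481) + 256036) = (-43922 - 500447)/((-154725/158329 + 1/(1/481)) + 256036) = -544369/((-154725/158329 + 1*481) + 256036) = -544369/((-154725/158329 + 481) + 256036) = -544369/(76001524/158329 + 256036) = -544369/40613925368/158329 = -544369*158329/40613925368 = -86189399401/40613925368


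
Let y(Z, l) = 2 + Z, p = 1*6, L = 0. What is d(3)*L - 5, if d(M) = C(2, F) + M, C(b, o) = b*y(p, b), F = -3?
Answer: -5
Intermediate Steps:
p = 6
C(b, o) = 8*b (C(b, o) = b*(2 + 6) = b*8 = 8*b)
d(M) = 16 + M (d(M) = 8*2 + M = 16 + M)
d(3)*L - 5 = (16 + 3)*0 - 5 = 19*0 - 5 = 0 - 5 = -5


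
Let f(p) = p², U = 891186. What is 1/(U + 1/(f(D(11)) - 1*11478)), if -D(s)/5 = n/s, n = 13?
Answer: 1384613/1233947720897 ≈ 1.1221e-6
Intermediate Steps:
D(s) = -65/s
1/(U + 1/(f(D(11)) - 1*11478)) = 1/(891186 + 1/((-65/11)² - 1*11478)) = 1/(891186 + 1/((-65*1/11)² - 11478)) = 1/(891186 + 1/((-65/11)² - 11478)) = 1/(891186 + 1/(4225/121 - 11478)) = 1/(891186 + 1/(-1384613/121)) = 1/(891186 - 121/1384613) = 1/(1233947720897/1384613) = 1384613/1233947720897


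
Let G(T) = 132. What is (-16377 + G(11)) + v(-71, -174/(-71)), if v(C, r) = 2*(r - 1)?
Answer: -1153189/71 ≈ -16242.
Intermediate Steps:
v(C, r) = -2 + 2*r (v(C, r) = 2*(-1 + r) = -2 + 2*r)
(-16377 + G(11)) + v(-71, -174/(-71)) = (-16377 + 132) + (-2 + 2*(-174/(-71))) = -16245 + (-2 + 2*(-174*(-1/71))) = -16245 + (-2 + 2*(174/71)) = -16245 + (-2 + 348/71) = -16245 + 206/71 = -1153189/71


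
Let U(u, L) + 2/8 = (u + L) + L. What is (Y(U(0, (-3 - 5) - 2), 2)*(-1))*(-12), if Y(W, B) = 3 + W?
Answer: -207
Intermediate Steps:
U(u, L) = -1/4 + u + 2*L (U(u, L) = -1/4 + ((u + L) + L) = -1/4 + ((L + u) + L) = -1/4 + (u + 2*L) = -1/4 + u + 2*L)
(Y(U(0, (-3 - 5) - 2), 2)*(-1))*(-12) = ((3 + (-1/4 + 0 + 2*((-3 - 5) - 2)))*(-1))*(-12) = ((3 + (-1/4 + 0 + 2*(-8 - 2)))*(-1))*(-12) = ((3 + (-1/4 + 0 + 2*(-10)))*(-1))*(-12) = ((3 + (-1/4 + 0 - 20))*(-1))*(-12) = ((3 - 81/4)*(-1))*(-12) = -69/4*(-1)*(-12) = (69/4)*(-12) = -207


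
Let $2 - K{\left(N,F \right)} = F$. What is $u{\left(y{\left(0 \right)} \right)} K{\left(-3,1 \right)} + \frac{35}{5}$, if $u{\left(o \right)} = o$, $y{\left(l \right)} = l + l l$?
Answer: $7$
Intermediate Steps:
$K{\left(N,F \right)} = 2 - F$
$y{\left(l \right)} = l + l^{2}$
$u{\left(y{\left(0 \right)} \right)} K{\left(-3,1 \right)} + \frac{35}{5} = 0 \left(1 + 0\right) \left(2 - 1\right) + \frac{35}{5} = 0 \cdot 1 \left(2 - 1\right) + 35 \cdot \frac{1}{5} = 0 \cdot 1 + 7 = 0 + 7 = 7$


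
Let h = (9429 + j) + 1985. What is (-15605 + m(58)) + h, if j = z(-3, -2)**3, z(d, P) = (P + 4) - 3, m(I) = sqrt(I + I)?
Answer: -4192 + 2*sqrt(29) ≈ -4181.2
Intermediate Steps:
m(I) = sqrt(2)*sqrt(I) (m(I) = sqrt(2*I) = sqrt(2)*sqrt(I))
z(d, P) = 1 + P (z(d, P) = (4 + P) - 3 = 1 + P)
j = -1 (j = (1 - 2)**3 = (-1)**3 = -1)
h = 11413 (h = (9429 - 1) + 1985 = 9428 + 1985 = 11413)
(-15605 + m(58)) + h = (-15605 + sqrt(2)*sqrt(58)) + 11413 = (-15605 + 2*sqrt(29)) + 11413 = -4192 + 2*sqrt(29)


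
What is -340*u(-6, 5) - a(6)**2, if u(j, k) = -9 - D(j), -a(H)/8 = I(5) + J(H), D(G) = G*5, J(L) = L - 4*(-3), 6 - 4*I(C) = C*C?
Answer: -18376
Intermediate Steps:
I(C) = 3/2 - C**2/4 (I(C) = 3/2 - C*C/4 = 3/2 - C**2/4)
J(L) = 12 + L (J(L) = L + 12 = 12 + L)
D(G) = 5*G
a(H) = -58 - 8*H (a(H) = -8*((3/2 - 1/4*5**2) + (12 + H)) = -8*((3/2 - 1/4*25) + (12 + H)) = -8*((3/2 - 25/4) + (12 + H)) = -8*(-19/4 + (12 + H)) = -8*(29/4 + H) = -58 - 8*H)
u(j, k) = -9 - 5*j
-340*u(-6, 5) - a(6)**2 = -340*(-9 - 5*(-6)) - (-58 - 8*6)**2 = -340*(-9 + 30) - (-58 - 48)**2 = -340*21 - 1*(-106)**2 = -7140 - 1*11236 = -7140 - 11236 = -18376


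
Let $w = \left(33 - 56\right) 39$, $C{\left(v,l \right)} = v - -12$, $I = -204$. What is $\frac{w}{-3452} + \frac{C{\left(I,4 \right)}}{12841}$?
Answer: $\frac{10855593}{44327132} \approx 0.2449$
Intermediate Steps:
$C{\left(v,l \right)} = 12 + v$ ($C{\left(v,l \right)} = v + 12 = 12 + v$)
$w = -897$ ($w = \left(-23\right) 39 = -897$)
$\frac{w}{-3452} + \frac{C{\left(I,4 \right)}}{12841} = - \frac{897}{-3452} + \frac{12 - 204}{12841} = \left(-897\right) \left(- \frac{1}{3452}\right) - \frac{192}{12841} = \frac{897}{3452} - \frac{192}{12841} = \frac{10855593}{44327132}$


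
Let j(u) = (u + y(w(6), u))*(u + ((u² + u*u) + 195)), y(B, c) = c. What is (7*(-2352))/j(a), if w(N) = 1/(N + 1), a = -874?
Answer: 4116/667330901 ≈ 6.1679e-6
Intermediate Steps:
w(N) = 1/(1 + N)
j(u) = 2*u*(195 + u + 2*u²) (j(u) = (u + u)*(u + ((u² + u*u) + 195)) = (2*u)*(u + ((u² + u²) + 195)) = (2*u)*(u + (2*u² + 195)) = (2*u)*(u + (195 + 2*u²)) = (2*u)*(195 + u + 2*u²) = 2*u*(195 + u + 2*u²))
(7*(-2352))/j(a) = (7*(-2352))/((2*(-874)*(195 - 874 + 2*(-874)²))) = -16464*(-1/(1748*(195 - 874 + 2*763876))) = -16464*(-1/(1748*(195 - 874 + 1527752))) = -16464/(2*(-874)*1527073) = -16464/(-2669323604) = -16464*(-1/2669323604) = 4116/667330901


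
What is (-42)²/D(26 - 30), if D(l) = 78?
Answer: 294/13 ≈ 22.615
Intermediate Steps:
(-42)²/D(26 - 30) = (-42)²/78 = 1764*(1/78) = 294/13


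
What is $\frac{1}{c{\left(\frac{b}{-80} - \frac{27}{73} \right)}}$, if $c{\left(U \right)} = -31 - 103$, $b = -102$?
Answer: $- \frac{1}{134} \approx -0.0074627$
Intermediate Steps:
$c{\left(U \right)} = -134$
$\frac{1}{c{\left(\frac{b}{-80} - \frac{27}{73} \right)}} = \frac{1}{-134} = - \frac{1}{134}$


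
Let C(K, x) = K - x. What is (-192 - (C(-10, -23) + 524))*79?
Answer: -57591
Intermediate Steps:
(-192 - (C(-10, -23) + 524))*79 = (-192 - ((-10 - 1*(-23)) + 524))*79 = (-192 - ((-10 + 23) + 524))*79 = (-192 - (13 + 524))*79 = (-192 - 1*537)*79 = (-192 - 537)*79 = -729*79 = -57591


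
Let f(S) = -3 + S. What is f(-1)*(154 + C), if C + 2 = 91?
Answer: -972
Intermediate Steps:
C = 89 (C = -2 + 91 = 89)
f(-1)*(154 + C) = (-3 - 1)*(154 + 89) = -4*243 = -972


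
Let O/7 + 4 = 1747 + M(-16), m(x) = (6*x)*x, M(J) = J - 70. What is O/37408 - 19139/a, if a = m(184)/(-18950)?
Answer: 30289377493/16961856 ≈ 1785.7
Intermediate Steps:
M(J) = -70 + J
m(x) = 6*x²
a = -101568/9475 (a = (6*184²)/(-18950) = (6*33856)*(-1/18950) = 203136*(-1/18950) = -101568/9475 ≈ -10.720)
O = 11599 (O = -28 + 7*(1747 + (-70 - 16)) = -28 + 7*(1747 - 86) = -28 + 7*1661 = -28 + 11627 = 11599)
O/37408 - 19139/a = 11599/37408 - 19139/(-101568/9475) = 11599*(1/37408) - 19139*(-9475/101568) = 1657/5344 + 181342025/101568 = 30289377493/16961856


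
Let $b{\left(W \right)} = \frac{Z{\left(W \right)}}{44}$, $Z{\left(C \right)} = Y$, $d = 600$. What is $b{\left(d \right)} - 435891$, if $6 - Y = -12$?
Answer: $- \frac{9589593}{22} \approx -4.3589 \cdot 10^{5}$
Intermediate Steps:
$Y = 18$ ($Y = 6 - -12 = 6 + 12 = 18$)
$Z{\left(C \right)} = 18$
$b{\left(W \right)} = \frac{9}{22}$ ($b{\left(W \right)} = \frac{18}{44} = 18 \cdot \frac{1}{44} = \frac{9}{22}$)
$b{\left(d \right)} - 435891 = \frac{9}{22} - 435891 = - \frac{9589593}{22}$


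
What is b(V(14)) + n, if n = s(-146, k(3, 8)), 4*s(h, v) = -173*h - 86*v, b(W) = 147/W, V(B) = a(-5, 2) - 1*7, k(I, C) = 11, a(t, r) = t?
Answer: 24263/4 ≈ 6065.8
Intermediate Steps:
V(B) = -12 (V(B) = -5 - 1*7 = -5 - 7 = -12)
s(h, v) = -173*h/4 - 43*v/2 (s(h, v) = (-173*h - 86*v)/4 = -173*h/4 - 43*v/2)
n = 6078 (n = -173/4*(-146) - 43/2*11 = 12629/2 - 473/2 = 6078)
b(V(14)) + n = 147/(-12) + 6078 = 147*(-1/12) + 6078 = -49/4 + 6078 = 24263/4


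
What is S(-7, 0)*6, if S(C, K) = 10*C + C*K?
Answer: -420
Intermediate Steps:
S(-7, 0)*6 = -7*(10 + 0)*6 = -7*10*6 = -70*6 = -420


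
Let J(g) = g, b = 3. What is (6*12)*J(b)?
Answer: 216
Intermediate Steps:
(6*12)*J(b) = (6*12)*3 = 72*3 = 216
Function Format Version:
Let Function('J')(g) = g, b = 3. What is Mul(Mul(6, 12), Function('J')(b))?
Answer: 216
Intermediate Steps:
Mul(Mul(6, 12), Function('J')(b)) = Mul(Mul(6, 12), 3) = Mul(72, 3) = 216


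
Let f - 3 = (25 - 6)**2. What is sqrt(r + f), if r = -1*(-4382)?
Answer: sqrt(4746) ≈ 68.891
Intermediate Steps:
f = 364 (f = 3 + (25 - 6)**2 = 3 + 19**2 = 3 + 361 = 364)
r = 4382
sqrt(r + f) = sqrt(4382 + 364) = sqrt(4746)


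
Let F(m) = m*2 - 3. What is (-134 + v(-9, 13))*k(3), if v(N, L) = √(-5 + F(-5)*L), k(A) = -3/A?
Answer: 134 - I*√174 ≈ 134.0 - 13.191*I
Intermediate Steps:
F(m) = -3 + 2*m (F(m) = 2*m - 3 = -3 + 2*m)
v(N, L) = √(-5 - 13*L) (v(N, L) = √(-5 + (-3 + 2*(-5))*L) = √(-5 + (-3 - 10)*L) = √(-5 - 13*L))
(-134 + v(-9, 13))*k(3) = (-134 + √(-5 - 13*13))*(-3/3) = (-134 + √(-5 - 169))*(-3*⅓) = (-134 + √(-174))*(-1) = (-134 + I*√174)*(-1) = 134 - I*√174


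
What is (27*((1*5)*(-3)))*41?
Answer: -16605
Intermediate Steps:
(27*((1*5)*(-3)))*41 = (27*(5*(-3)))*41 = (27*(-15))*41 = -405*41 = -16605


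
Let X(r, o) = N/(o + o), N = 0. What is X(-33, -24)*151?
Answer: 0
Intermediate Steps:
X(r, o) = 0 (X(r, o) = 0/(o + o) = 0/((2*o)) = 0*(1/(2*o)) = 0)
X(-33, -24)*151 = 0*151 = 0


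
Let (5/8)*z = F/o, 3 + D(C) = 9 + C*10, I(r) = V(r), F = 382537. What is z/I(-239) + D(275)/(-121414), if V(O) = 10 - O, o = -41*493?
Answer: -12968177306/89864875635 ≈ -0.14431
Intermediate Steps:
o = -20213
I(r) = 10 - r
D(C) = 6 + 10*C (D(C) = -3 + (9 + C*10) = -3 + (9 + 10*C) = 6 + 10*C)
z = -3060296/101065 (z = 8*(382537/(-20213))/5 = 8*(382537*(-1/20213))/5 = (8/5)*(-382537/20213) = -3060296/101065 ≈ -30.280)
z/I(-239) + D(275)/(-121414) = -3060296/(101065*(10 - 1*(-239))) + (6 + 10*275)/(-121414) = -3060296/(101065*(10 + 239)) + (6 + 2750)*(-1/121414) = -3060296/101065/249 + 2756*(-1/121414) = -3060296/101065*1/249 - 1378/60707 = -3060296/25165185 - 1378/60707 = -12968177306/89864875635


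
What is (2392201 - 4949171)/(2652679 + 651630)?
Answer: -2556970/3304309 ≈ -0.77383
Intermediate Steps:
(2392201 - 4949171)/(2652679 + 651630) = -2556970/3304309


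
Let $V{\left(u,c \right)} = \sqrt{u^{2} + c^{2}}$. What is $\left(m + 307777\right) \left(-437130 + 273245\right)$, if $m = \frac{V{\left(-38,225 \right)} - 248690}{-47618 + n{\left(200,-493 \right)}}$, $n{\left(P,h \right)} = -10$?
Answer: $- \frac{1201199339502355}{23814} + \frac{163885 \sqrt{52069}}{47628} \approx -5.0441 \cdot 10^{10}$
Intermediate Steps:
$V{\left(u,c \right)} = \sqrt{c^{2} + u^{2}}$
$m = \frac{124345}{23814} - \frac{\sqrt{52069}}{47628}$ ($m = \frac{\sqrt{225^{2} + \left(-38\right)^{2}} - 248690}{-47618 - 10} = \frac{\sqrt{50625 + 1444} - 248690}{-47628} = \left(\sqrt{52069} - 248690\right) \left(- \frac{1}{47628}\right) = \left(-248690 + \sqrt{52069}\right) \left(- \frac{1}{47628}\right) = \frac{124345}{23814} - \frac{\sqrt{52069}}{47628} \approx 5.2167$)
$\left(m + 307777\right) \left(-437130 + 273245\right) = \left(\left(\frac{124345}{23814} - \frac{\sqrt{52069}}{47628}\right) + 307777\right) \left(-437130 + 273245\right) = \left(\frac{7329525823}{23814} - \frac{\sqrt{52069}}{47628}\right) \left(-163885\right) = - \frac{1201199339502355}{23814} + \frac{163885 \sqrt{52069}}{47628}$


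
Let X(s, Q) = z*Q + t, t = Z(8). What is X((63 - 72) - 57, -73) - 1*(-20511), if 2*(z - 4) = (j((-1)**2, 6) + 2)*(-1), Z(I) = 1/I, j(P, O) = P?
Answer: 162629/8 ≈ 20329.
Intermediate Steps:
t = 1/8 ≈ 0.12500
z = 5/2 (z = 4 + (((-1)**2 + 2)*(-1))/2 = 4 + ((1 + 2)*(-1))/2 = 4 + (3*(-1))/2 = 4 + (1/2)*(-3) = 4 - 3/2 = 5/2 ≈ 2.5000)
X(s, Q) = 1/8 + 5*Q/2 (X(s, Q) = 5*Q/2 + 1/8 = 1/8 + 5*Q/2)
X((63 - 72) - 57, -73) - 1*(-20511) = (1/8 + (5/2)*(-73)) - 1*(-20511) = (1/8 - 365/2) + 20511 = -1459/8 + 20511 = 162629/8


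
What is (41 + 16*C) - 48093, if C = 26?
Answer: -47636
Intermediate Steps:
(41 + 16*C) - 48093 = (41 + 16*26) - 48093 = (41 + 416) - 48093 = 457 - 48093 = -47636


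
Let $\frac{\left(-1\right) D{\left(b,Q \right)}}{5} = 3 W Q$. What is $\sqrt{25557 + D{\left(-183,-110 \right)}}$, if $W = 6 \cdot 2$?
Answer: $\sqrt{45357} \approx 212.97$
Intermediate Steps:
$W = 12$
$D{\left(b,Q \right)} = - 180 Q$ ($D{\left(b,Q \right)} = - 5 \cdot 3 \cdot 12 Q = - 5 \cdot 36 Q = - 180 Q$)
$\sqrt{25557 + D{\left(-183,-110 \right)}} = \sqrt{25557 - -19800} = \sqrt{25557 + 19800} = \sqrt{45357}$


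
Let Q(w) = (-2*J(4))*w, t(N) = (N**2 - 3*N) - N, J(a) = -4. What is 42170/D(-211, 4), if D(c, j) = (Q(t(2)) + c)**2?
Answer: 42170/59049 ≈ 0.71415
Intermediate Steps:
t(N) = N**2 - 4*N
Q(w) = 8*w (Q(w) = (-2*(-4))*w = 8*w)
D(c, j) = (-32 + c)**2 (D(c, j) = (8*(2*(-4 + 2)) + c)**2 = (8*(2*(-2)) + c)**2 = (8*(-4) + c)**2 = (-32 + c)**2)
42170/D(-211, 4) = 42170/((-32 - 211)**2) = 42170/((-243)**2) = 42170/59049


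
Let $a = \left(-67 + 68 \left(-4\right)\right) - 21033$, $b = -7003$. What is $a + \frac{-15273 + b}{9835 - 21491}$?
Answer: $- \frac{62272439}{2914} \approx -21370.0$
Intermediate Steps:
$a = -21372$ ($a = \left(-67 - 272\right) - 21033 = -339 - 21033 = -21372$)
$a + \frac{-15273 + b}{9835 - 21491} = -21372 + \frac{-15273 - 7003}{9835 - 21491} = -21372 - \frac{22276}{-11656} = -21372 - - \frac{5569}{2914} = -21372 + \frac{5569}{2914} = - \frac{62272439}{2914}$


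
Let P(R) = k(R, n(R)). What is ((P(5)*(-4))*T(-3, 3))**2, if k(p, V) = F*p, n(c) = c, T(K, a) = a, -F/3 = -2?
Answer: 129600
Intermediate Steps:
F = 6 (F = -3*(-2) = 6)
k(p, V) = 6*p
P(R) = 6*R
((P(5)*(-4))*T(-3, 3))**2 = (((6*5)*(-4))*3)**2 = ((30*(-4))*3)**2 = (-120*3)**2 = (-360)**2 = 129600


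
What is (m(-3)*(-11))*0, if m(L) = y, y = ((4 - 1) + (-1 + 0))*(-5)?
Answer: 0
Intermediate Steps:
y = -10 (y = (3 - 1)*(-5) = 2*(-5) = -10)
m(L) = -10
(m(-3)*(-11))*0 = -10*(-11)*0 = 110*0 = 0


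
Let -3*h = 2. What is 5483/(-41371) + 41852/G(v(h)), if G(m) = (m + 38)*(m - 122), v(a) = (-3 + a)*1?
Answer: -15796042201/1606477301 ≈ -9.8327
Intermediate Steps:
h = -⅔ (h = -⅓*2 = -⅔ ≈ -0.66667)
v(a) = -3 + a
G(m) = (-122 + m)*(38 + m) (G(m) = (38 + m)*(-122 + m) = (-122 + m)*(38 + m))
5483/(-41371) + 41852/G(v(h)) = 5483/(-41371) + 41852/(-4636 + (-3 - ⅔)² - 84*(-3 - ⅔)) = 5483*(-1/41371) + 41852/(-4636 + (-11/3)² - 84*(-11/3)) = -5483/41371 + 41852/(-4636 + 121/9 + 308) = -5483/41371 + 41852/(-38831/9) = -5483/41371 + 41852*(-9/38831) = -5483/41371 - 376668/38831 = -15796042201/1606477301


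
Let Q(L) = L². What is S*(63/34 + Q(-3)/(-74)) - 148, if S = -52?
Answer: -149720/629 ≈ -238.03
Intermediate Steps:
S*(63/34 + Q(-3)/(-74)) - 148 = -52*(63/34 + (-3)²/(-74)) - 148 = -52*(63*(1/34) + 9*(-1/74)) - 148 = -52*(63/34 - 9/74) - 148 = -52*1089/629 - 148 = -56628/629 - 148 = -149720/629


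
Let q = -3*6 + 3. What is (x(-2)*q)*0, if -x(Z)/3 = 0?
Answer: 0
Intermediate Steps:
x(Z) = 0 (x(Z) = -3*0 = 0)
q = -15 (q = -18 + 3 = -15)
(x(-2)*q)*0 = (0*(-15))*0 = 0*0 = 0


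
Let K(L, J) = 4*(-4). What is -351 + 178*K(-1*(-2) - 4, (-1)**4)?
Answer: -3199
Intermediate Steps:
K(L, J) = -16
-351 + 178*K(-1*(-2) - 4, (-1)**4) = -351 + 178*(-16) = -351 - 2848 = -3199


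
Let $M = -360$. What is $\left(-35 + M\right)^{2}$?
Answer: $156025$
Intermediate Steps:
$\left(-35 + M\right)^{2} = \left(-35 - 360\right)^{2} = \left(-395\right)^{2} = 156025$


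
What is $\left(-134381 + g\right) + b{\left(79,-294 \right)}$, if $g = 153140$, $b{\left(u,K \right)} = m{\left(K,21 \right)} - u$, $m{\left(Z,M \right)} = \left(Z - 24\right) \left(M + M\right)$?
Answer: $5324$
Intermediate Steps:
$m{\left(Z,M \right)} = 2 M \left(-24 + Z\right)$ ($m{\left(Z,M \right)} = \left(-24 + Z\right) 2 M = 2 M \left(-24 + Z\right)$)
$b{\left(u,K \right)} = -1008 - u + 42 K$ ($b{\left(u,K \right)} = 2 \cdot 21 \left(-24 + K\right) - u = \left(-1008 + 42 K\right) - u = -1008 - u + 42 K$)
$\left(-134381 + g\right) + b{\left(79,-294 \right)} = \left(-134381 + 153140\right) - 13435 = 18759 - 13435 = 5324$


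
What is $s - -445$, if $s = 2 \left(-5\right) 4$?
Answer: $405$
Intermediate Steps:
$s = -40$ ($s = \left(-10\right) 4 = -40$)
$s - -445 = -40 - -445 = -40 + 445 = 405$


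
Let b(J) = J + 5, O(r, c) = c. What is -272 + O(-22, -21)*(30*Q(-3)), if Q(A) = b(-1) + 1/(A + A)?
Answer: -2687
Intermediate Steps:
b(J) = 5 + J
Q(A) = 4 + 1/(2*A) (Q(A) = (5 - 1) + 1/(A + A) = 4 + 1/(2*A))
-272 + O(-22, -21)*(30*Q(-3)) = -272 - 630*(4 + (½)/(-3)) = -272 - 630*(4 + (½)*(-⅓)) = -272 - 630*(4 - ⅙) = -272 - 630*23/6 = -272 - 21*115 = -272 - 2415 = -2687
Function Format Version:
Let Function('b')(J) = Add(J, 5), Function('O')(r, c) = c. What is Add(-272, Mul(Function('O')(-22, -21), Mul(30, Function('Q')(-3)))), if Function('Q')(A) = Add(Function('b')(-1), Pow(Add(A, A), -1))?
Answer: -2687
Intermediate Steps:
Function('b')(J) = Add(5, J)
Function('Q')(A) = Add(4, Mul(Rational(1, 2), Pow(A, -1))) (Function('Q')(A) = Add(Add(5, -1), Pow(Add(A, A), -1)) = Add(4, Pow(Mul(2, A), -1)) = Add(4, Mul(Rational(1, 2), Pow(A, -1))))
Add(-272, Mul(Function('O')(-22, -21), Mul(30, Function('Q')(-3)))) = Add(-272, Mul(-21, Mul(30, Add(4, Mul(Rational(1, 2), Pow(-3, -1)))))) = Add(-272, Mul(-21, Mul(30, Add(4, Mul(Rational(1, 2), Rational(-1, 3)))))) = Add(-272, Mul(-21, Mul(30, Add(4, Rational(-1, 6))))) = Add(-272, Mul(-21, Mul(30, Rational(23, 6)))) = Add(-272, Mul(-21, 115)) = Add(-272, -2415) = -2687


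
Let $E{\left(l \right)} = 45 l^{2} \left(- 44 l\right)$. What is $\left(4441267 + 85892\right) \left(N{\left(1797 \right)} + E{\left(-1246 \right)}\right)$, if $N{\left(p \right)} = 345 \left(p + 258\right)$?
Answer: $17339842379887663545$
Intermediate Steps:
$N{\left(p \right)} = 89010 + 345 p$ ($N{\left(p \right)} = 345 \left(258 + p\right) = 89010 + 345 p$)
$E{\left(l \right)} = - 1980 l^{3}$
$\left(4441267 + 85892\right) \left(N{\left(1797 \right)} + E{\left(-1246 \right)}\right) = \left(4441267 + 85892\right) \left(\left(89010 + 345 \cdot 1797\right) - 1980 \left(-1246\right)^{3}\right) = 4527159 \left(\left(89010 + 619965\right) - -3830181173280\right) = 4527159 \left(708975 + 3830181173280\right) = 4527159 \cdot 3830181882255 = 17339842379887663545$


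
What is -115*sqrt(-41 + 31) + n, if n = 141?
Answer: 141 - 115*I*sqrt(10) ≈ 141.0 - 363.66*I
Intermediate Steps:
-115*sqrt(-41 + 31) + n = -115*sqrt(-41 + 31) + 141 = -115*I*sqrt(10) + 141 = 141 - 115*I*sqrt(10)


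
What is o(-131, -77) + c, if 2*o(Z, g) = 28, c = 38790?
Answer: 38804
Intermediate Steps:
o(Z, g) = 14 (o(Z, g) = (1/2)*28 = 14)
o(-131, -77) + c = 14 + 38790 = 38804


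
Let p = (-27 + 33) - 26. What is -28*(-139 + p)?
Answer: 4452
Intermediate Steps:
p = -20 (p = 6 - 26 = -20)
-28*(-139 + p) = -28*(-139 - 20) = -28*(-159) = 4452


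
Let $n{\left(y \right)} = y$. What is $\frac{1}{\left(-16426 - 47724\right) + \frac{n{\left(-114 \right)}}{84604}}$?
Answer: $- \frac{42302}{2713673357} \approx -1.5588 \cdot 10^{-5}$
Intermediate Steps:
$\frac{1}{\left(-16426 - 47724\right) + \frac{n{\left(-114 \right)}}{84604}} = \frac{1}{\left(-16426 - 47724\right) - \frac{114}{84604}} = \frac{1}{\left(-16426 - 47724\right) - \frac{57}{42302}} = \frac{1}{-64150 - \frac{57}{42302}} = \frac{1}{- \frac{2713673357}{42302}} = - \frac{42302}{2713673357}$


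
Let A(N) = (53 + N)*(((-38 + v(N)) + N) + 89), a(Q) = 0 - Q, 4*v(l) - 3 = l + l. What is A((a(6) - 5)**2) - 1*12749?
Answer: 55673/2 ≈ 27837.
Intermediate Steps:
v(l) = 3/4 + l/2 (v(l) = 3/4 + (l + l)/4 = 3/4 + (2*l)/4 = 3/4 + l/2)
a(Q) = -Q
A(N) = (53 + N)*(207/4 + 3*N/2) (A(N) = (53 + N)*(((-38 + (3/4 + N/2)) + N) + 89) = (53 + N)*(((-149/4 + N/2) + N) + 89) = (53 + N)*((-149/4 + 3*N/2) + 89) = (53 + N)*(207/4 + 3*N/2))
A((a(6) - 5)**2) - 1*12749 = (10971/4 + 3*((-1*6 - 5)**2)**2/2 + 525*(-1*6 - 5)**2/4) - 1*12749 = (10971/4 + 3*((-6 - 5)**2)**2/2 + 525*(-6 - 5)**2/4) - 12749 = (10971/4 + 3*((-11)**2)**2/2 + (525/4)*(-11)**2) - 12749 = (10971/4 + (3/2)*121**2 + (525/4)*121) - 12749 = (10971/4 + (3/2)*14641 + 63525/4) - 12749 = (10971/4 + 43923/2 + 63525/4) - 12749 = 81171/2 - 12749 = 55673/2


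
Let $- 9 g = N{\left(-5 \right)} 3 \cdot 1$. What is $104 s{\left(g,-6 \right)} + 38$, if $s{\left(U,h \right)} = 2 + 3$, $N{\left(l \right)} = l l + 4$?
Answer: $558$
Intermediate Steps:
$N{\left(l \right)} = 4 + l^{2}$ ($N{\left(l \right)} = l^{2} + 4 = 4 + l^{2}$)
$g = - \frac{29}{3}$ ($g = - \frac{\left(4 + \left(-5\right)^{2}\right) 3 \cdot 1}{9} = - \frac{\left(4 + 25\right) 3 \cdot 1}{9} = - \frac{29 \cdot 3 \cdot 1}{9} = - \frac{87 \cdot 1}{9} = \left(- \frac{1}{9}\right) 87 = - \frac{29}{3} \approx -9.6667$)
$s{\left(U,h \right)} = 5$
$104 s{\left(g,-6 \right)} + 38 = 104 \cdot 5 + 38 = 520 + 38 = 558$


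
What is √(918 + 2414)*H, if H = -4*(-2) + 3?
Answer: 154*√17 ≈ 634.96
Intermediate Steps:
H = 11 (H = 8 + 3 = 11)
√(918 + 2414)*H = √(918 + 2414)*11 = √3332*11 = (14*√17)*11 = 154*√17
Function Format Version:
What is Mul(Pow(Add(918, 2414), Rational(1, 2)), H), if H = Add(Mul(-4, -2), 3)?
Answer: Mul(154, Pow(17, Rational(1, 2))) ≈ 634.96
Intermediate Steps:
H = 11 (H = Add(8, 3) = 11)
Mul(Pow(Add(918, 2414), Rational(1, 2)), H) = Mul(Pow(Add(918, 2414), Rational(1, 2)), 11) = Mul(Pow(3332, Rational(1, 2)), 11) = Mul(Mul(14, Pow(17, Rational(1, 2))), 11) = Mul(154, Pow(17, Rational(1, 2)))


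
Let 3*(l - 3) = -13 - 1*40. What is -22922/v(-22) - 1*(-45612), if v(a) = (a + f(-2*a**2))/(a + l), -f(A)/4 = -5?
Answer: -1123874/3 ≈ -3.7462e+5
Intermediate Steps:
f(A) = 20 (f(A) = -4*(-5) = 20)
l = -44/3 (l = 3 + (-13 - 1*40)/3 = 3 + (-13 - 40)/3 = 3 + (1/3)*(-53) = 3 - 53/3 = -44/3 ≈ -14.667)
v(a) = (20 + a)/(-44/3 + a) (v(a) = (a + 20)/(a - 44/3) = (20 + a)/(-44/3 + a))
-22922/v(-22) - 1*(-45612) = -22922*(-44 + 3*(-22))/(3*(20 - 22)) - 1*(-45612) = -22922/(3*(-2)/(-44 - 66)) + 45612 = -22922/(3*(-2)/(-110)) + 45612 = -22922/(3*(-1/110)*(-2)) + 45612 = -22922/3/55 + 45612 = -22922*55/3 + 45612 = -1260710/3 + 45612 = -1123874/3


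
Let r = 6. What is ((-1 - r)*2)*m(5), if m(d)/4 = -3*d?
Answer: 840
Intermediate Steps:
m(d) = -12*d (m(d) = 4*(-3*d) = -12*d)
((-1 - r)*2)*m(5) = ((-1 - 1*6)*2)*(-12*5) = ((-1 - 6)*2)*(-60) = -7*2*(-60) = -14*(-60) = 840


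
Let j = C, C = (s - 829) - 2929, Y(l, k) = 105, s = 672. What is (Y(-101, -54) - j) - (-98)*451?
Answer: 47389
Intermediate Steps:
C = -3086 (C = (672 - 829) - 2929 = -157 - 2929 = -3086)
j = -3086
(Y(-101, -54) - j) - (-98)*451 = (105 - 1*(-3086)) - (-98)*451 = (105 + 3086) - 1*(-44198) = 3191 + 44198 = 47389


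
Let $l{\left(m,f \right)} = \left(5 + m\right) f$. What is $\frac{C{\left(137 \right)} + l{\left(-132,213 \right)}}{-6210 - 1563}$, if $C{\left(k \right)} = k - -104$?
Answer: $\frac{26810}{7773} \approx 3.4491$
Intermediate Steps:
$C{\left(k \right)} = 104 + k$ ($C{\left(k \right)} = k + 104 = 104 + k$)
$l{\left(m,f \right)} = f \left(5 + m\right)$
$\frac{C{\left(137 \right)} + l{\left(-132,213 \right)}}{-6210 - 1563} = \frac{\left(104 + 137\right) + 213 \left(5 - 132\right)}{-6210 - 1563} = \frac{241 + 213 \left(-127\right)}{-7773} = \left(241 - 27051\right) \left(- \frac{1}{7773}\right) = \left(-26810\right) \left(- \frac{1}{7773}\right) = \frac{26810}{7773}$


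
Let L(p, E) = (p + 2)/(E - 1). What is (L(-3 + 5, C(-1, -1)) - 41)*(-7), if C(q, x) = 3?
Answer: 273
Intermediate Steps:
L(p, E) = (2 + p)/(-1 + E)
(L(-3 + 5, C(-1, -1)) - 41)*(-7) = ((2 + (-3 + 5))/(-1 + 3) - 41)*(-7) = ((2 + 2)/2 - 41)*(-7) = ((1/2)*4 - 41)*(-7) = (2 - 41)*(-7) = -39*(-7) = 273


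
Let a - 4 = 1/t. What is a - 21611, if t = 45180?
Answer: -976204259/45180 ≈ -21607.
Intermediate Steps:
a = 180721/45180 (a = 4 + 1/45180 = 180721/45180 ≈ 4.0000)
a - 21611 = 180721/45180 - 21611 = -976204259/45180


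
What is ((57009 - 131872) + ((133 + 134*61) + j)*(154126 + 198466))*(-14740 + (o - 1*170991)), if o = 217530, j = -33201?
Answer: -279115726029689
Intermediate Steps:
((57009 - 131872) + ((133 + 134*61) + j)*(154126 + 198466))*(-14740 + (o - 1*170991)) = ((57009 - 131872) + ((133 + 134*61) - 33201)*(154126 + 198466))*(-14740 + (217530 - 1*170991)) = (-74863 + ((133 + 8174) - 33201)*352592)*(-14740 + (217530 - 170991)) = (-74863 + (8307 - 33201)*352592)*(-14740 + 46539) = (-74863 - 24894*352592)*31799 = (-74863 - 8777425248)*31799 = -8777500111*31799 = -279115726029689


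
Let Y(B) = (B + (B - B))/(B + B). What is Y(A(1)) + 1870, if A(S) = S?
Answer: 3741/2 ≈ 1870.5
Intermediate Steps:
Y(B) = 1/2 (Y(B) = (B + 0)/((2*B)) = B*(1/(2*B)) = 1/2)
Y(A(1)) + 1870 = 1/2 + 1870 = 3741/2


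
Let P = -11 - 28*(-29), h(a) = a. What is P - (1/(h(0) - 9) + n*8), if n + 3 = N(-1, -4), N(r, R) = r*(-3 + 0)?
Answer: 7210/9 ≈ 801.11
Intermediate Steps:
N(r, R) = -3*r (N(r, R) = r*(-3) = -3*r)
n = 0 (n = -3 - 3*(-1) = -3 + 3 = 0)
P = 801 (P = -11 + 812 = 801)
P - (1/(h(0) - 9) + n*8) = 801 - (1/(0 - 9) + 0*8) = 801 - (1/(-9) + 0) = 801 - (-⅑ + 0) = 801 - 1*(-⅑) = 801 + ⅑ = 7210/9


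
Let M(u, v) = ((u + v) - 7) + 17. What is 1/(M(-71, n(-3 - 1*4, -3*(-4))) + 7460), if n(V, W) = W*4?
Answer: 1/7447 ≈ 0.00013428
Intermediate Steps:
n(V, W) = 4*W
M(u, v) = 10 + u + v (M(u, v) = (-7 + u + v) + 17 = 10 + u + v)
1/(M(-71, n(-3 - 1*4, -3*(-4))) + 7460) = 1/((10 - 71 + 4*(-3*(-4))) + 7460) = 1/((10 - 71 + 4*12) + 7460) = 1/((10 - 71 + 48) + 7460) = 1/(-13 + 7460) = 1/7447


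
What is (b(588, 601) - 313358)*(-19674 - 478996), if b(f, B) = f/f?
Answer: 156261735190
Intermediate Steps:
b(f, B) = 1
(b(588, 601) - 313358)*(-19674 - 478996) = (1 - 313358)*(-19674 - 478996) = -313357*(-498670) = 156261735190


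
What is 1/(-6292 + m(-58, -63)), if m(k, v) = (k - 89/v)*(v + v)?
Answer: 1/838 ≈ 0.0011933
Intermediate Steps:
m(k, v) = 2*v*(k - 89/v) (m(k, v) = (k - 89/v)*(2*v) = 2*v*(k - 89/v))
1/(-6292 + m(-58, -63)) = 1/(-6292 + (-178 + 2*(-58)*(-63))) = 1/(-6292 + (-178 + 7308)) = 1/(-6292 + 7130) = 1/838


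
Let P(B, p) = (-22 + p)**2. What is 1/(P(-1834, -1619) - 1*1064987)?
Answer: 1/1627894 ≈ 6.1429e-7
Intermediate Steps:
1/(P(-1834, -1619) - 1*1064987) = 1/((-22 - 1619)**2 - 1*1064987) = 1/((-1641)**2 - 1064987) = 1/(2692881 - 1064987) = 1/1627894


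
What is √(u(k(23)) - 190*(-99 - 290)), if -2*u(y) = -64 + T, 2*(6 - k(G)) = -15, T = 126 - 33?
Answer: √295582/2 ≈ 271.84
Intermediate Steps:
T = 93
k(G) = 27/2 (k(G) = 6 - ½*(-15) = 6 + 15/2 = 27/2)
u(y) = -29/2 (u(y) = -(-64 + 93)/2 = -½*29 = -29/2)
√(u(k(23)) - 190*(-99 - 290)) = √(-29/2 - 190*(-99 - 290)) = √(-29/2 - 190*(-389)) = √(-29/2 + 73910) = √(147791/2) = √295582/2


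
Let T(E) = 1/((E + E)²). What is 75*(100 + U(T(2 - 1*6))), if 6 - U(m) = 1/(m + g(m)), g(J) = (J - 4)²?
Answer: 517150350/65089 ≈ 7945.3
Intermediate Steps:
g(J) = (-4 + J)²
T(E) = 1/(4*E²) (T(E) = 1/((2*E)²) = 1/(4*E²))
U(m) = 6 - 1/(m + (-4 + m)²)
75*(100 + U(T(2 - 1*6))) = 75*(100 + (-1 + 6*(1/(4*(2 - 1*6)²)) + 6*(-4 + 1/(4*(2 - 1*6)²))²)/(1/(4*(2 - 1*6)²) + (-4 + 1/(4*(2 - 1*6)²))²)) = 75*(100 + (-1 + 6*(1/(4*(2 - 6)²)) + 6*(-4 + 1/(4*(2 - 6)²))²)/(1/(4*(2 - 6)²) + (-4 + 1/(4*(2 - 6)²))²)) = 75*(100 + (-1 + 6*((¼)/(-4)²) + 6*(-4 + (¼)/(-4)²)²)/((¼)/(-4)² + (-4 + (¼)/(-4)²)²)) = 75*(100 + (-1 + 6*((¼)*(1/16)) + 6*(-4 + (¼)*(1/16))²)/((¼)*(1/16) + (-4 + (¼)*(1/16))²)) = 75*(100 + (-1 + 6*(1/64) + 6*(-4 + 1/64)²)/(1/64 + (-4 + 1/64)²)) = 75*(100 + (-1 + 3/32 + 6*(-255/64)²)/(1/64 + (-255/64)²)) = 75*(100 + (-1 + 3/32 + 6*(65025/4096))/(1/64 + 65025/4096)) = 75*(100 + (-1 + 3/32 + 195075/2048)/(65089/4096)) = 75*(100 + (4096/65089)*(193219/2048)) = 75*(100 + 386438/65089) = 75*(6895338/65089) = 517150350/65089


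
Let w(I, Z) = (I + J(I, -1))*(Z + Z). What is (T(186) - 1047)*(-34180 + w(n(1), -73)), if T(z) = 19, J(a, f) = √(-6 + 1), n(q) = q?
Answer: 35287128 + 150088*I*√5 ≈ 3.5287e+7 + 3.3561e+5*I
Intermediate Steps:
J(a, f) = I*√5 (J(a, f) = √(-5) = I*√5)
w(I, Z) = 2*Z*(I + I*√5) (w(I, Z) = (I + I*√5)*(Z + Z) = (I + I*√5)*(2*Z) = 2*Z*(I + I*√5))
(T(186) - 1047)*(-34180 + w(n(1), -73)) = (19 - 1047)*(-34180 + 2*(-73)*(1 + I*√5)) = -1028*(-34180 + (-146 - 146*I*√5)) = -1028*(-34326 - 146*I*√5) = 35287128 + 150088*I*√5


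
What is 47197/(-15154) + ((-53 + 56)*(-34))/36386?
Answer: -859427875/275696722 ≈ -3.1173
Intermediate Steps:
47197/(-15154) + ((-53 + 56)*(-34))/36386 = 47197*(-1/15154) + (3*(-34))*(1/36386) = -47197/15154 - 102*1/36386 = -47197/15154 - 51/18193 = -859427875/275696722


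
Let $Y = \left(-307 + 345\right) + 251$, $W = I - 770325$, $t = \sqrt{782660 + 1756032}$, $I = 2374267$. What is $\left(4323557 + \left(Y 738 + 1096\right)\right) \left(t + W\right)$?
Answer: $7278584539770 + 9075870 \sqrt{634673} \approx 7.2858 \cdot 10^{12}$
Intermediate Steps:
$t = 2 \sqrt{634673}$ ($t = \sqrt{2538692} = 2 \sqrt{634673} \approx 1593.3$)
$W = 1603942$ ($W = 2374267 - 770325 = 1603942$)
$Y = 289$ ($Y = 38 + 251 = 289$)
$\left(4323557 + \left(Y 738 + 1096\right)\right) \left(t + W\right) = \left(4323557 + \left(289 \cdot 738 + 1096\right)\right) \left(2 \sqrt{634673} + 1603942\right) = \left(4323557 + \left(213282 + 1096\right)\right) \left(1603942 + 2 \sqrt{634673}\right) = \left(4323557 + 214378\right) \left(1603942 + 2 \sqrt{634673}\right) = 4537935 \left(1603942 + 2 \sqrt{634673}\right) = 7278584539770 + 9075870 \sqrt{634673}$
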